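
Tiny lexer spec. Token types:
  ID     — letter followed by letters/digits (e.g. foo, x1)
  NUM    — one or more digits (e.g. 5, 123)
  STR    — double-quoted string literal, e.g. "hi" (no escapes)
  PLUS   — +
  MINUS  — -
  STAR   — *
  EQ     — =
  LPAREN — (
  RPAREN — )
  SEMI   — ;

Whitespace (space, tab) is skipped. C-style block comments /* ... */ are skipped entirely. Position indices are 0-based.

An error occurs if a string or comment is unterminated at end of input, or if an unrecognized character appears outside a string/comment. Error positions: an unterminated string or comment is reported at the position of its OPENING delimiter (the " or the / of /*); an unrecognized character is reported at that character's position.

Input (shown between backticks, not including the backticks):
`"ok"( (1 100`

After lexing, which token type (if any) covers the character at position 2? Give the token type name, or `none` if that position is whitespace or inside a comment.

Answer: STR

Derivation:
pos=0: enter STRING mode
pos=0: emit STR "ok" (now at pos=4)
pos=4: emit LPAREN '('
pos=6: emit LPAREN '('
pos=7: emit NUM '1' (now at pos=8)
pos=9: emit NUM '100' (now at pos=12)
DONE. 5 tokens: [STR, LPAREN, LPAREN, NUM, NUM]
Position 2: char is 'k' -> STR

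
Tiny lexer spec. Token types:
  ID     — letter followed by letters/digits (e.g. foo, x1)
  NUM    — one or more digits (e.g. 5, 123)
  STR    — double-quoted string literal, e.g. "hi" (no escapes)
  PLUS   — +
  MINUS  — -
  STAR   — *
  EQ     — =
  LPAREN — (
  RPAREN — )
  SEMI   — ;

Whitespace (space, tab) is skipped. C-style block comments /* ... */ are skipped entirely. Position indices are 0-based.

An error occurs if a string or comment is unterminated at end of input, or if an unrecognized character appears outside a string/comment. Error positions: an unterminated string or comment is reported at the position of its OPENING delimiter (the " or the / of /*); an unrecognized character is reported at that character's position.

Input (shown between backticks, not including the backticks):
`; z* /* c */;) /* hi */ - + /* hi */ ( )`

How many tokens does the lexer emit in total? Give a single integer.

Answer: 9

Derivation:
pos=0: emit SEMI ';'
pos=2: emit ID 'z' (now at pos=3)
pos=3: emit STAR '*'
pos=5: enter COMMENT mode (saw '/*')
exit COMMENT mode (now at pos=12)
pos=12: emit SEMI ';'
pos=13: emit RPAREN ')'
pos=15: enter COMMENT mode (saw '/*')
exit COMMENT mode (now at pos=23)
pos=24: emit MINUS '-'
pos=26: emit PLUS '+'
pos=28: enter COMMENT mode (saw '/*')
exit COMMENT mode (now at pos=36)
pos=37: emit LPAREN '('
pos=39: emit RPAREN ')'
DONE. 9 tokens: [SEMI, ID, STAR, SEMI, RPAREN, MINUS, PLUS, LPAREN, RPAREN]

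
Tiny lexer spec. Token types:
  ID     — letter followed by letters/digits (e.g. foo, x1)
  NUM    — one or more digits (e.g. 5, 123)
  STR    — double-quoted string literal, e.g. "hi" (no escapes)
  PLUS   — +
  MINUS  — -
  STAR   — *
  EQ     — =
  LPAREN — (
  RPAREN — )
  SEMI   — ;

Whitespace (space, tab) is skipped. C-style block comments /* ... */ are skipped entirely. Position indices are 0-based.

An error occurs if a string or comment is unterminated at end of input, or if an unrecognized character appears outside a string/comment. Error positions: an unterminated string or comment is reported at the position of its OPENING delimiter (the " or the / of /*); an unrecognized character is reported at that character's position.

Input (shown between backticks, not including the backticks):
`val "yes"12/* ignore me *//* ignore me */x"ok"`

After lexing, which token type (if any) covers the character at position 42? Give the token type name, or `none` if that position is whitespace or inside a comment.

Answer: STR

Derivation:
pos=0: emit ID 'val' (now at pos=3)
pos=4: enter STRING mode
pos=4: emit STR "yes" (now at pos=9)
pos=9: emit NUM '12' (now at pos=11)
pos=11: enter COMMENT mode (saw '/*')
exit COMMENT mode (now at pos=26)
pos=26: enter COMMENT mode (saw '/*')
exit COMMENT mode (now at pos=41)
pos=41: emit ID 'x' (now at pos=42)
pos=42: enter STRING mode
pos=42: emit STR "ok" (now at pos=46)
DONE. 5 tokens: [ID, STR, NUM, ID, STR]
Position 42: char is '"' -> STR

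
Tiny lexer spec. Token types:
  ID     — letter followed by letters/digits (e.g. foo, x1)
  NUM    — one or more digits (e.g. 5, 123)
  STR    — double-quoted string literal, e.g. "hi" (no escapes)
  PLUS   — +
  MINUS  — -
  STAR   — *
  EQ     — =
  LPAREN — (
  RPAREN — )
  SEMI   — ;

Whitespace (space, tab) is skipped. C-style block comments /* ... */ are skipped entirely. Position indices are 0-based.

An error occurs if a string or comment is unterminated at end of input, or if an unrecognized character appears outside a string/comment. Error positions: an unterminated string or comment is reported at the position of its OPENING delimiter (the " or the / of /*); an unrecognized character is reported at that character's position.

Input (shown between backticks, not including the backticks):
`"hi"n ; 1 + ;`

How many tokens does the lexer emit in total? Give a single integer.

Answer: 6

Derivation:
pos=0: enter STRING mode
pos=0: emit STR "hi" (now at pos=4)
pos=4: emit ID 'n' (now at pos=5)
pos=6: emit SEMI ';'
pos=8: emit NUM '1' (now at pos=9)
pos=10: emit PLUS '+'
pos=12: emit SEMI ';'
DONE. 6 tokens: [STR, ID, SEMI, NUM, PLUS, SEMI]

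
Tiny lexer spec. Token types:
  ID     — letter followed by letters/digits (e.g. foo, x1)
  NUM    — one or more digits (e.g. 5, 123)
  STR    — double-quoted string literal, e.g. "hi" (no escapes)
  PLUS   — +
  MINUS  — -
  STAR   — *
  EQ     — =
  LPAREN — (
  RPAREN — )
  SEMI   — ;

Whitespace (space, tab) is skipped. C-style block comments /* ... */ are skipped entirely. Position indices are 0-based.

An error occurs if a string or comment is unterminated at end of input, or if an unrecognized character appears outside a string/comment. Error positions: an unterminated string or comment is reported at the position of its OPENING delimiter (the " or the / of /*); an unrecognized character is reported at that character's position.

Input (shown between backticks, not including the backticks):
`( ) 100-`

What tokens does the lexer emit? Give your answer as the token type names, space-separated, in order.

Answer: LPAREN RPAREN NUM MINUS

Derivation:
pos=0: emit LPAREN '('
pos=2: emit RPAREN ')'
pos=4: emit NUM '100' (now at pos=7)
pos=7: emit MINUS '-'
DONE. 4 tokens: [LPAREN, RPAREN, NUM, MINUS]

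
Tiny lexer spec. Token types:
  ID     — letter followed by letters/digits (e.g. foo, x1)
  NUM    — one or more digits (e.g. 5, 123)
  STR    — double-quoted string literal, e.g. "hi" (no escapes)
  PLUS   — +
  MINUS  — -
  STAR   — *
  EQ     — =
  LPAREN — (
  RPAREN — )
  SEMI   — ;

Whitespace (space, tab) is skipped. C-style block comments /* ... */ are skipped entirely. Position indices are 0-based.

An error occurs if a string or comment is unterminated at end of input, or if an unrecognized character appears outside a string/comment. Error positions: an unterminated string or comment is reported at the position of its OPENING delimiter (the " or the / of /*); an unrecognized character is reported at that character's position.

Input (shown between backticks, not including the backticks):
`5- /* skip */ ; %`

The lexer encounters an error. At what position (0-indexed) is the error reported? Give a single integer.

pos=0: emit NUM '5' (now at pos=1)
pos=1: emit MINUS '-'
pos=3: enter COMMENT mode (saw '/*')
exit COMMENT mode (now at pos=13)
pos=14: emit SEMI ';'
pos=16: ERROR — unrecognized char '%'

Answer: 16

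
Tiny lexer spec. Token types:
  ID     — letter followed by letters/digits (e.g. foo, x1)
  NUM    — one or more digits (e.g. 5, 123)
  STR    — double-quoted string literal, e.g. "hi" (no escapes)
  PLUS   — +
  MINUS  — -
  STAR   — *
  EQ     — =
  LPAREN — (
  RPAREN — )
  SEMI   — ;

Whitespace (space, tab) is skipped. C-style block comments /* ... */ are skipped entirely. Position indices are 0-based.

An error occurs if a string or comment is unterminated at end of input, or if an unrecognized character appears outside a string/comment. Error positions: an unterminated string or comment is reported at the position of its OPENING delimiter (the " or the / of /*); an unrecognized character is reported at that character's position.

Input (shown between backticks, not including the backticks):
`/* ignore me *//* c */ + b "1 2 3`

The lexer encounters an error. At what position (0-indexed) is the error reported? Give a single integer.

Answer: 27

Derivation:
pos=0: enter COMMENT mode (saw '/*')
exit COMMENT mode (now at pos=15)
pos=15: enter COMMENT mode (saw '/*')
exit COMMENT mode (now at pos=22)
pos=23: emit PLUS '+'
pos=25: emit ID 'b' (now at pos=26)
pos=27: enter STRING mode
pos=27: ERROR — unterminated string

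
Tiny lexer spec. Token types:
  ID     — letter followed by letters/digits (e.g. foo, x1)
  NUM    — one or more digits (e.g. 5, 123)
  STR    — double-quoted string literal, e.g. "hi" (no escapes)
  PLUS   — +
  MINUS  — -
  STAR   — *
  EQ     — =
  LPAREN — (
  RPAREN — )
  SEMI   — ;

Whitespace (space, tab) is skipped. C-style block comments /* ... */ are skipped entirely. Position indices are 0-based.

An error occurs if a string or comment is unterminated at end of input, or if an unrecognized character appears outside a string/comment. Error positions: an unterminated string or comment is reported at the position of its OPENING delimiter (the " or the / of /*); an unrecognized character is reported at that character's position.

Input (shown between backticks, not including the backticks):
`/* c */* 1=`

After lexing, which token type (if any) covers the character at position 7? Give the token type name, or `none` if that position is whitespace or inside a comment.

pos=0: enter COMMENT mode (saw '/*')
exit COMMENT mode (now at pos=7)
pos=7: emit STAR '*'
pos=9: emit NUM '1' (now at pos=10)
pos=10: emit EQ '='
DONE. 3 tokens: [STAR, NUM, EQ]
Position 7: char is '*' -> STAR

Answer: STAR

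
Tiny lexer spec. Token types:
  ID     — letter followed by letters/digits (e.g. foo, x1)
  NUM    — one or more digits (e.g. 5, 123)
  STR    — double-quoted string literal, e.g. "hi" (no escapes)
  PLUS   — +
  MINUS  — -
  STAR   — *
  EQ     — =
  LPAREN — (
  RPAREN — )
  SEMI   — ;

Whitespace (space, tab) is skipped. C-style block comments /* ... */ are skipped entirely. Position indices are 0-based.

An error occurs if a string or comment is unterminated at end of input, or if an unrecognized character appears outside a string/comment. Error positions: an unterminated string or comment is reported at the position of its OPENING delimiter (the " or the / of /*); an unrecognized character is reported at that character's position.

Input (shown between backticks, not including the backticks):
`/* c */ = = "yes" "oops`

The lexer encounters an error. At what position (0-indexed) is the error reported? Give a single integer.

pos=0: enter COMMENT mode (saw '/*')
exit COMMENT mode (now at pos=7)
pos=8: emit EQ '='
pos=10: emit EQ '='
pos=12: enter STRING mode
pos=12: emit STR "yes" (now at pos=17)
pos=18: enter STRING mode
pos=18: ERROR — unterminated string

Answer: 18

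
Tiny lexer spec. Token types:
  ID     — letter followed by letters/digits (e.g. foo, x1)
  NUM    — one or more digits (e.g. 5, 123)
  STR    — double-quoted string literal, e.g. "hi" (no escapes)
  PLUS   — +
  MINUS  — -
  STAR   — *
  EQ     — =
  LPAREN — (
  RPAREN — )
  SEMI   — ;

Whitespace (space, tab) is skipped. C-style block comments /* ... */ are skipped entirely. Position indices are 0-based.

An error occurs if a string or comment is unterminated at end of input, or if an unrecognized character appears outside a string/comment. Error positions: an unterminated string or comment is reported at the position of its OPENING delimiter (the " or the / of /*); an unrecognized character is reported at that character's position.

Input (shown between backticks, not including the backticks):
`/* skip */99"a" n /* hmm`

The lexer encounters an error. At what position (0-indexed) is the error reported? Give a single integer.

pos=0: enter COMMENT mode (saw '/*')
exit COMMENT mode (now at pos=10)
pos=10: emit NUM '99' (now at pos=12)
pos=12: enter STRING mode
pos=12: emit STR "a" (now at pos=15)
pos=16: emit ID 'n' (now at pos=17)
pos=18: enter COMMENT mode (saw '/*')
pos=18: ERROR — unterminated comment (reached EOF)

Answer: 18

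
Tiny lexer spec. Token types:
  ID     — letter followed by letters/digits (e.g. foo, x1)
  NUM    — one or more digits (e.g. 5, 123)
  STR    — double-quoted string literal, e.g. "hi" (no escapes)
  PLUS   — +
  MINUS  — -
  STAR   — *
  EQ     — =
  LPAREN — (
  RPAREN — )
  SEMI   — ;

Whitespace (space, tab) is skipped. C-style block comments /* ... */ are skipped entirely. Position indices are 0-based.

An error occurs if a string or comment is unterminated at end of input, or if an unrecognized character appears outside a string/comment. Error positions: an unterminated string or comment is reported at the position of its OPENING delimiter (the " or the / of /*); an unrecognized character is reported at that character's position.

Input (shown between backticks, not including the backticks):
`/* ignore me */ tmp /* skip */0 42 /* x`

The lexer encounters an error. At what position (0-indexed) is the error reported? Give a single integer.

Answer: 35

Derivation:
pos=0: enter COMMENT mode (saw '/*')
exit COMMENT mode (now at pos=15)
pos=16: emit ID 'tmp' (now at pos=19)
pos=20: enter COMMENT mode (saw '/*')
exit COMMENT mode (now at pos=30)
pos=30: emit NUM '0' (now at pos=31)
pos=32: emit NUM '42' (now at pos=34)
pos=35: enter COMMENT mode (saw '/*')
pos=35: ERROR — unterminated comment (reached EOF)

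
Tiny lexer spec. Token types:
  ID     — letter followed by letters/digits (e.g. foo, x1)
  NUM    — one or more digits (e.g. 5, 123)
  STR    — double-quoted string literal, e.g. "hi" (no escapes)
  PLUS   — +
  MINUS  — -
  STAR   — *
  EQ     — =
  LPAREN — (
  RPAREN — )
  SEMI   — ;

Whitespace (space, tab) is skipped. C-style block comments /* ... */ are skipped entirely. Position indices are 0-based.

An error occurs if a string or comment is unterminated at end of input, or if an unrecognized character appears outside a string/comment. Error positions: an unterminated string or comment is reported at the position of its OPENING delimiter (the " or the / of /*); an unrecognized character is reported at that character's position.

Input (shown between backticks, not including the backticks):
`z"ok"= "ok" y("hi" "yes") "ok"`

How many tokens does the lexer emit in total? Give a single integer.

Answer: 10

Derivation:
pos=0: emit ID 'z' (now at pos=1)
pos=1: enter STRING mode
pos=1: emit STR "ok" (now at pos=5)
pos=5: emit EQ '='
pos=7: enter STRING mode
pos=7: emit STR "ok" (now at pos=11)
pos=12: emit ID 'y' (now at pos=13)
pos=13: emit LPAREN '('
pos=14: enter STRING mode
pos=14: emit STR "hi" (now at pos=18)
pos=19: enter STRING mode
pos=19: emit STR "yes" (now at pos=24)
pos=24: emit RPAREN ')'
pos=26: enter STRING mode
pos=26: emit STR "ok" (now at pos=30)
DONE. 10 tokens: [ID, STR, EQ, STR, ID, LPAREN, STR, STR, RPAREN, STR]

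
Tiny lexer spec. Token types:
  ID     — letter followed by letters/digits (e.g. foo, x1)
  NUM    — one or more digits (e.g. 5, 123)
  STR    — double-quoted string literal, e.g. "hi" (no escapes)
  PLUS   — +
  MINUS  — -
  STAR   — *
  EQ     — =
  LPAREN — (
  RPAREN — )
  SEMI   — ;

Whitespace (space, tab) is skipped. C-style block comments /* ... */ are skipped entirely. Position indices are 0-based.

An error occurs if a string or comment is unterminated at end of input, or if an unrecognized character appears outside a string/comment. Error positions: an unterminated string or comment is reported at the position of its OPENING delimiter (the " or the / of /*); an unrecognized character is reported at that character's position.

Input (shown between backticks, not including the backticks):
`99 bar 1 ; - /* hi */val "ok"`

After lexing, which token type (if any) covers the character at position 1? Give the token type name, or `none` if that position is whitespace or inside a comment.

Answer: NUM

Derivation:
pos=0: emit NUM '99' (now at pos=2)
pos=3: emit ID 'bar' (now at pos=6)
pos=7: emit NUM '1' (now at pos=8)
pos=9: emit SEMI ';'
pos=11: emit MINUS '-'
pos=13: enter COMMENT mode (saw '/*')
exit COMMENT mode (now at pos=21)
pos=21: emit ID 'val' (now at pos=24)
pos=25: enter STRING mode
pos=25: emit STR "ok" (now at pos=29)
DONE. 7 tokens: [NUM, ID, NUM, SEMI, MINUS, ID, STR]
Position 1: char is '9' -> NUM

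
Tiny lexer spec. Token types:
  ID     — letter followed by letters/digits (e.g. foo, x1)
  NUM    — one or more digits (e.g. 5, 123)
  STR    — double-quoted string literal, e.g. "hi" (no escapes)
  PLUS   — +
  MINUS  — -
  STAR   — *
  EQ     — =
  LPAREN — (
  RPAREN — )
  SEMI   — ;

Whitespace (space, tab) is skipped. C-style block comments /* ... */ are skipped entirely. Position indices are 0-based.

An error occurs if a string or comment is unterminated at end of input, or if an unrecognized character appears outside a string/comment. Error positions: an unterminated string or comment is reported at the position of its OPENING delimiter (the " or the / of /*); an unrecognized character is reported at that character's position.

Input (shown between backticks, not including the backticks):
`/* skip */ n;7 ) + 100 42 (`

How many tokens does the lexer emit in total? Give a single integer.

Answer: 8

Derivation:
pos=0: enter COMMENT mode (saw '/*')
exit COMMENT mode (now at pos=10)
pos=11: emit ID 'n' (now at pos=12)
pos=12: emit SEMI ';'
pos=13: emit NUM '7' (now at pos=14)
pos=15: emit RPAREN ')'
pos=17: emit PLUS '+'
pos=19: emit NUM '100' (now at pos=22)
pos=23: emit NUM '42' (now at pos=25)
pos=26: emit LPAREN '('
DONE. 8 tokens: [ID, SEMI, NUM, RPAREN, PLUS, NUM, NUM, LPAREN]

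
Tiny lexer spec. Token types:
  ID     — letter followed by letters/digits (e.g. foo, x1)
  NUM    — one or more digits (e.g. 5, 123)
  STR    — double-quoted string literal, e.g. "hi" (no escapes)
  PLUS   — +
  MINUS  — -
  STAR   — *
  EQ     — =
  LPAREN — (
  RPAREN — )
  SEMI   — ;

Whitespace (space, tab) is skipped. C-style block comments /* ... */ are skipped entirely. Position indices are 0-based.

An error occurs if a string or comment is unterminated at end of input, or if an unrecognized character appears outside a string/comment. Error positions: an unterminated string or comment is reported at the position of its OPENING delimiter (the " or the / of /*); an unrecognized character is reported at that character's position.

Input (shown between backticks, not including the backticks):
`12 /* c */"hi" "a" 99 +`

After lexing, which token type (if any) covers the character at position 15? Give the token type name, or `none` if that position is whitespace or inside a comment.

Answer: STR

Derivation:
pos=0: emit NUM '12' (now at pos=2)
pos=3: enter COMMENT mode (saw '/*')
exit COMMENT mode (now at pos=10)
pos=10: enter STRING mode
pos=10: emit STR "hi" (now at pos=14)
pos=15: enter STRING mode
pos=15: emit STR "a" (now at pos=18)
pos=19: emit NUM '99' (now at pos=21)
pos=22: emit PLUS '+'
DONE. 5 tokens: [NUM, STR, STR, NUM, PLUS]
Position 15: char is '"' -> STR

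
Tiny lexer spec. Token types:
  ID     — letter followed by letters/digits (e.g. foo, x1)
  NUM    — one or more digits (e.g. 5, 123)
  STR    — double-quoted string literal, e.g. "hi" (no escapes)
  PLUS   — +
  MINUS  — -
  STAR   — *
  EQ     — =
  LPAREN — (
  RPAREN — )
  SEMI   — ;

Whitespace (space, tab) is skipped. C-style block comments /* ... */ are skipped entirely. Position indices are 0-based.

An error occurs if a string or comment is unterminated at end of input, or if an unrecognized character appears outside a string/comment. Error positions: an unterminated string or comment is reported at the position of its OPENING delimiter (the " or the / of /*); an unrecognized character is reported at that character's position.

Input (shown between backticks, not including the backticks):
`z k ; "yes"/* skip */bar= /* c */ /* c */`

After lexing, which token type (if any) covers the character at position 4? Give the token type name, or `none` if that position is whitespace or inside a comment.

Answer: SEMI

Derivation:
pos=0: emit ID 'z' (now at pos=1)
pos=2: emit ID 'k' (now at pos=3)
pos=4: emit SEMI ';'
pos=6: enter STRING mode
pos=6: emit STR "yes" (now at pos=11)
pos=11: enter COMMENT mode (saw '/*')
exit COMMENT mode (now at pos=21)
pos=21: emit ID 'bar' (now at pos=24)
pos=24: emit EQ '='
pos=26: enter COMMENT mode (saw '/*')
exit COMMENT mode (now at pos=33)
pos=34: enter COMMENT mode (saw '/*')
exit COMMENT mode (now at pos=41)
DONE. 6 tokens: [ID, ID, SEMI, STR, ID, EQ]
Position 4: char is ';' -> SEMI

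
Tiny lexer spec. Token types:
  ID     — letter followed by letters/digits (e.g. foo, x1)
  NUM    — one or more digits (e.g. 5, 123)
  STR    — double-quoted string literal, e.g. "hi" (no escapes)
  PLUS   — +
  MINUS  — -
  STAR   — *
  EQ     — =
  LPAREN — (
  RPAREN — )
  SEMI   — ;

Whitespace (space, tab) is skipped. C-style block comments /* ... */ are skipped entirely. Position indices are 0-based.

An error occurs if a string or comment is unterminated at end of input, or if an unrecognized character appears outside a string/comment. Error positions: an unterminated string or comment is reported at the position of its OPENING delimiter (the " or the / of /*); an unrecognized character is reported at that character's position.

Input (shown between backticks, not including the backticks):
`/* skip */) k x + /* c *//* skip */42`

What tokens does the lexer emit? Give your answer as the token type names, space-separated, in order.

Answer: RPAREN ID ID PLUS NUM

Derivation:
pos=0: enter COMMENT mode (saw '/*')
exit COMMENT mode (now at pos=10)
pos=10: emit RPAREN ')'
pos=12: emit ID 'k' (now at pos=13)
pos=14: emit ID 'x' (now at pos=15)
pos=16: emit PLUS '+'
pos=18: enter COMMENT mode (saw '/*')
exit COMMENT mode (now at pos=25)
pos=25: enter COMMENT mode (saw '/*')
exit COMMENT mode (now at pos=35)
pos=35: emit NUM '42' (now at pos=37)
DONE. 5 tokens: [RPAREN, ID, ID, PLUS, NUM]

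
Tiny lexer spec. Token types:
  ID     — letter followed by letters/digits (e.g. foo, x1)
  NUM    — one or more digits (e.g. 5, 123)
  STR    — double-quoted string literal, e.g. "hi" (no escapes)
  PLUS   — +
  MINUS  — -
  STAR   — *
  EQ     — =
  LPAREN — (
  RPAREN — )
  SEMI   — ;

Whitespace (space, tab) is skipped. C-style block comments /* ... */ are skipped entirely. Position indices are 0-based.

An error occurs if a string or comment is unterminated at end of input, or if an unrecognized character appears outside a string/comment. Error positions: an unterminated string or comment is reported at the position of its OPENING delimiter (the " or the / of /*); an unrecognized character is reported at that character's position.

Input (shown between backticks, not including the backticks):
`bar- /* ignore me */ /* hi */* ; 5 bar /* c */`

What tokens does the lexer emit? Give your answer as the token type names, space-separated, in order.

pos=0: emit ID 'bar' (now at pos=3)
pos=3: emit MINUS '-'
pos=5: enter COMMENT mode (saw '/*')
exit COMMENT mode (now at pos=20)
pos=21: enter COMMENT mode (saw '/*')
exit COMMENT mode (now at pos=29)
pos=29: emit STAR '*'
pos=31: emit SEMI ';'
pos=33: emit NUM '5' (now at pos=34)
pos=35: emit ID 'bar' (now at pos=38)
pos=39: enter COMMENT mode (saw '/*')
exit COMMENT mode (now at pos=46)
DONE. 6 tokens: [ID, MINUS, STAR, SEMI, NUM, ID]

Answer: ID MINUS STAR SEMI NUM ID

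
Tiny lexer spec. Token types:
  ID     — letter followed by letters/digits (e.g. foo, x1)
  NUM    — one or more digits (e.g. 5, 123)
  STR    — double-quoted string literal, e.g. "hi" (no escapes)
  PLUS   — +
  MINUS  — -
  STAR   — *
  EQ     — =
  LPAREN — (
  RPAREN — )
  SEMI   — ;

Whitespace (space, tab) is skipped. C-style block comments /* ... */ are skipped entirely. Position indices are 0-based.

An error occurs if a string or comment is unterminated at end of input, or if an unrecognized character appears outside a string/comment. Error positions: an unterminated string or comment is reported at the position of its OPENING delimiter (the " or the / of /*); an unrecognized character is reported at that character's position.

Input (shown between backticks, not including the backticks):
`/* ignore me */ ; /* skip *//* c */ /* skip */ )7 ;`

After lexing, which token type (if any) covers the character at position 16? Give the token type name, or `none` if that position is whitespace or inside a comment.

Answer: SEMI

Derivation:
pos=0: enter COMMENT mode (saw '/*')
exit COMMENT mode (now at pos=15)
pos=16: emit SEMI ';'
pos=18: enter COMMENT mode (saw '/*')
exit COMMENT mode (now at pos=28)
pos=28: enter COMMENT mode (saw '/*')
exit COMMENT mode (now at pos=35)
pos=36: enter COMMENT mode (saw '/*')
exit COMMENT mode (now at pos=46)
pos=47: emit RPAREN ')'
pos=48: emit NUM '7' (now at pos=49)
pos=50: emit SEMI ';'
DONE. 4 tokens: [SEMI, RPAREN, NUM, SEMI]
Position 16: char is ';' -> SEMI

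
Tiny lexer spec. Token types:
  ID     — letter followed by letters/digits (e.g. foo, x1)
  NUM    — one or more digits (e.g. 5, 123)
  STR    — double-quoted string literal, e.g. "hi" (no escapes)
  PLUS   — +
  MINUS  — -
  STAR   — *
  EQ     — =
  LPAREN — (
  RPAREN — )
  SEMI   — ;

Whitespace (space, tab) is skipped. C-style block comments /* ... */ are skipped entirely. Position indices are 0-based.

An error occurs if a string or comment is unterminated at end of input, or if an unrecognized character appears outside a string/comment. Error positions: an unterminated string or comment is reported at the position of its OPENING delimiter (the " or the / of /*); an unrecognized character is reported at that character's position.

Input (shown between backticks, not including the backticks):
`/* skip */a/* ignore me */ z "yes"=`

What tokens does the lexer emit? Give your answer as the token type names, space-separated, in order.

pos=0: enter COMMENT mode (saw '/*')
exit COMMENT mode (now at pos=10)
pos=10: emit ID 'a' (now at pos=11)
pos=11: enter COMMENT mode (saw '/*')
exit COMMENT mode (now at pos=26)
pos=27: emit ID 'z' (now at pos=28)
pos=29: enter STRING mode
pos=29: emit STR "yes" (now at pos=34)
pos=34: emit EQ '='
DONE. 4 tokens: [ID, ID, STR, EQ]

Answer: ID ID STR EQ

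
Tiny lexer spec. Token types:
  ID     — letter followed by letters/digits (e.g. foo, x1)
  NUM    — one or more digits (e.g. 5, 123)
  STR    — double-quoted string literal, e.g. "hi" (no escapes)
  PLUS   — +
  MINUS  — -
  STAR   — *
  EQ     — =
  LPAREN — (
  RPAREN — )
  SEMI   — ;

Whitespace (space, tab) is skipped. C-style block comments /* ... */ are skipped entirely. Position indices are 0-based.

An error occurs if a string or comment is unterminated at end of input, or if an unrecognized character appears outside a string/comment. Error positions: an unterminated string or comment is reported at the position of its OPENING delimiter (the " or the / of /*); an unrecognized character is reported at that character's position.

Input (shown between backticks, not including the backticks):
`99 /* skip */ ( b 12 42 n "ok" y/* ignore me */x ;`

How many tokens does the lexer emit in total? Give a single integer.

Answer: 10

Derivation:
pos=0: emit NUM '99' (now at pos=2)
pos=3: enter COMMENT mode (saw '/*')
exit COMMENT mode (now at pos=13)
pos=14: emit LPAREN '('
pos=16: emit ID 'b' (now at pos=17)
pos=18: emit NUM '12' (now at pos=20)
pos=21: emit NUM '42' (now at pos=23)
pos=24: emit ID 'n' (now at pos=25)
pos=26: enter STRING mode
pos=26: emit STR "ok" (now at pos=30)
pos=31: emit ID 'y' (now at pos=32)
pos=32: enter COMMENT mode (saw '/*')
exit COMMENT mode (now at pos=47)
pos=47: emit ID 'x' (now at pos=48)
pos=49: emit SEMI ';'
DONE. 10 tokens: [NUM, LPAREN, ID, NUM, NUM, ID, STR, ID, ID, SEMI]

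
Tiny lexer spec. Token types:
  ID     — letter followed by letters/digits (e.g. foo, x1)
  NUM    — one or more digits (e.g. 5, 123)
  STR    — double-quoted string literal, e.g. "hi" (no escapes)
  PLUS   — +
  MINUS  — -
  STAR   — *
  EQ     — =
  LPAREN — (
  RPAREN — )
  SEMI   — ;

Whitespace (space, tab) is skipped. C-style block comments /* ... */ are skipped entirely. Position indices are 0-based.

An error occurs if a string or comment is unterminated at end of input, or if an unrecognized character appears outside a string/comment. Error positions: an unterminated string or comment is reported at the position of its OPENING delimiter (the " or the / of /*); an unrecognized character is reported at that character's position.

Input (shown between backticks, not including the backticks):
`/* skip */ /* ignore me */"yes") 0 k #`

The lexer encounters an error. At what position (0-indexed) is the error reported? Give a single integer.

pos=0: enter COMMENT mode (saw '/*')
exit COMMENT mode (now at pos=10)
pos=11: enter COMMENT mode (saw '/*')
exit COMMENT mode (now at pos=26)
pos=26: enter STRING mode
pos=26: emit STR "yes" (now at pos=31)
pos=31: emit RPAREN ')'
pos=33: emit NUM '0' (now at pos=34)
pos=35: emit ID 'k' (now at pos=36)
pos=37: ERROR — unrecognized char '#'

Answer: 37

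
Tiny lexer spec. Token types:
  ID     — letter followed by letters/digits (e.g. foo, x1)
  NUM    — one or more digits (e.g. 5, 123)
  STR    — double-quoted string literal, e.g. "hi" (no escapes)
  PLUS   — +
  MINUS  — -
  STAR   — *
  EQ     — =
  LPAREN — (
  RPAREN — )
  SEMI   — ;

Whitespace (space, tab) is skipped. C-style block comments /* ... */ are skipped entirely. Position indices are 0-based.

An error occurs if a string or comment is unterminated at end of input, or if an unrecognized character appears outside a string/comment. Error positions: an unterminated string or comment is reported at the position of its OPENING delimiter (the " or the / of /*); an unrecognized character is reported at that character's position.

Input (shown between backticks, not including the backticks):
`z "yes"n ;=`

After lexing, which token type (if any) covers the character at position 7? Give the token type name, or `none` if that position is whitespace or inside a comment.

Answer: ID

Derivation:
pos=0: emit ID 'z' (now at pos=1)
pos=2: enter STRING mode
pos=2: emit STR "yes" (now at pos=7)
pos=7: emit ID 'n' (now at pos=8)
pos=9: emit SEMI ';'
pos=10: emit EQ '='
DONE. 5 tokens: [ID, STR, ID, SEMI, EQ]
Position 7: char is 'n' -> ID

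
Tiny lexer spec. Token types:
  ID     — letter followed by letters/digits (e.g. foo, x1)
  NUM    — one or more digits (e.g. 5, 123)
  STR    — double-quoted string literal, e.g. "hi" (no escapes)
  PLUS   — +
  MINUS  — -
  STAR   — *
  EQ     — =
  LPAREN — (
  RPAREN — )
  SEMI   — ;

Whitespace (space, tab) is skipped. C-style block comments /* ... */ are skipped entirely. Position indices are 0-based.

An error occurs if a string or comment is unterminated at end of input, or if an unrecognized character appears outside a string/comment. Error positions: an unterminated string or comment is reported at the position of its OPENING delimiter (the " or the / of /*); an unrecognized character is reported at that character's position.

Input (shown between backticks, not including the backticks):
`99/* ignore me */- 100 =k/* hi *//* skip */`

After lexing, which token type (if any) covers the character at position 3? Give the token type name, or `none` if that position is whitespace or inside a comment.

Answer: none

Derivation:
pos=0: emit NUM '99' (now at pos=2)
pos=2: enter COMMENT mode (saw '/*')
exit COMMENT mode (now at pos=17)
pos=17: emit MINUS '-'
pos=19: emit NUM '100' (now at pos=22)
pos=23: emit EQ '='
pos=24: emit ID 'k' (now at pos=25)
pos=25: enter COMMENT mode (saw '/*')
exit COMMENT mode (now at pos=33)
pos=33: enter COMMENT mode (saw '/*')
exit COMMENT mode (now at pos=43)
DONE. 5 tokens: [NUM, MINUS, NUM, EQ, ID]
Position 3: char is '*' -> none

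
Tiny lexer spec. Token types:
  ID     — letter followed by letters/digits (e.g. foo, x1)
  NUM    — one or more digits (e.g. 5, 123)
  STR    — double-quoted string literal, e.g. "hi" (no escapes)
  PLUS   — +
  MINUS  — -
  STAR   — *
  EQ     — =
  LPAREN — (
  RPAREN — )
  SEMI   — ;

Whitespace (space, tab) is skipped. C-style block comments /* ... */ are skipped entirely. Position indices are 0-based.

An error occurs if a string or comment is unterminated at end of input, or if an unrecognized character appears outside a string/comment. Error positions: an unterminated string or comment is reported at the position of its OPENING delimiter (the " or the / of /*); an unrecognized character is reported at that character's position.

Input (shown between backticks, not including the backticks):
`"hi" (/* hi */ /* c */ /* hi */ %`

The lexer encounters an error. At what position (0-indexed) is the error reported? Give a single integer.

pos=0: enter STRING mode
pos=0: emit STR "hi" (now at pos=4)
pos=5: emit LPAREN '('
pos=6: enter COMMENT mode (saw '/*')
exit COMMENT mode (now at pos=14)
pos=15: enter COMMENT mode (saw '/*')
exit COMMENT mode (now at pos=22)
pos=23: enter COMMENT mode (saw '/*')
exit COMMENT mode (now at pos=31)
pos=32: ERROR — unrecognized char '%'

Answer: 32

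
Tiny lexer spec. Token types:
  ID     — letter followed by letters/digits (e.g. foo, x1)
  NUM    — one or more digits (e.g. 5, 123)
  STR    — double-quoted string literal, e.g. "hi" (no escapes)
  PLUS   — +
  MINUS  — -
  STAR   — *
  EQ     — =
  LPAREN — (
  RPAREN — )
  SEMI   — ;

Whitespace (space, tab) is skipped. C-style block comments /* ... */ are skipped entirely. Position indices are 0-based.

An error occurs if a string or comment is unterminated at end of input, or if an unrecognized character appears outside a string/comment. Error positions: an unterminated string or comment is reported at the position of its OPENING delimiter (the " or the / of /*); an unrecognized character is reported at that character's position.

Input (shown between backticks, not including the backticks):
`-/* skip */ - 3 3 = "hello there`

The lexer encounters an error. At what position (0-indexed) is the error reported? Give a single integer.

pos=0: emit MINUS '-'
pos=1: enter COMMENT mode (saw '/*')
exit COMMENT mode (now at pos=11)
pos=12: emit MINUS '-'
pos=14: emit NUM '3' (now at pos=15)
pos=16: emit NUM '3' (now at pos=17)
pos=18: emit EQ '='
pos=20: enter STRING mode
pos=20: ERROR — unterminated string

Answer: 20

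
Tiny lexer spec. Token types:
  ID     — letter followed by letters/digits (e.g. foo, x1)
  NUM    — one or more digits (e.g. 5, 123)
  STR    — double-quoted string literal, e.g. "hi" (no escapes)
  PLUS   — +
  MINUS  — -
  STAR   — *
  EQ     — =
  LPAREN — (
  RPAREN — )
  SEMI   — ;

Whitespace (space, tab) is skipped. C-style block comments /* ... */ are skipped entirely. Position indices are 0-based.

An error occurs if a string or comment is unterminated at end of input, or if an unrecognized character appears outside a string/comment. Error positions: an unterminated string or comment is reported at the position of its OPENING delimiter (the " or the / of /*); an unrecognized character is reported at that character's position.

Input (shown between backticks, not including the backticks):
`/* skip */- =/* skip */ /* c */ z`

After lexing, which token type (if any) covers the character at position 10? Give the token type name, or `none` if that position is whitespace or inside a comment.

pos=0: enter COMMENT mode (saw '/*')
exit COMMENT mode (now at pos=10)
pos=10: emit MINUS '-'
pos=12: emit EQ '='
pos=13: enter COMMENT mode (saw '/*')
exit COMMENT mode (now at pos=23)
pos=24: enter COMMENT mode (saw '/*')
exit COMMENT mode (now at pos=31)
pos=32: emit ID 'z' (now at pos=33)
DONE. 3 tokens: [MINUS, EQ, ID]
Position 10: char is '-' -> MINUS

Answer: MINUS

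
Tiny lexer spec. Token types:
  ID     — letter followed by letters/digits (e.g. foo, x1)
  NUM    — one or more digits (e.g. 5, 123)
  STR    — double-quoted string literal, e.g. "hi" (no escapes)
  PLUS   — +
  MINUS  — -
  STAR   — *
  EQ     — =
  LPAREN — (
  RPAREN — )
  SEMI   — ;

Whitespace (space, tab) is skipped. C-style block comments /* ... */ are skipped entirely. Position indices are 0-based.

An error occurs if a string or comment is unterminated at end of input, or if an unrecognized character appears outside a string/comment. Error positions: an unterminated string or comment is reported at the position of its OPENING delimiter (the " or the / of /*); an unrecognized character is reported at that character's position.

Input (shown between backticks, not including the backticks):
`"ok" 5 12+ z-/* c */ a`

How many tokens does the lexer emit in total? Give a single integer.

pos=0: enter STRING mode
pos=0: emit STR "ok" (now at pos=4)
pos=5: emit NUM '5' (now at pos=6)
pos=7: emit NUM '12' (now at pos=9)
pos=9: emit PLUS '+'
pos=11: emit ID 'z' (now at pos=12)
pos=12: emit MINUS '-'
pos=13: enter COMMENT mode (saw '/*')
exit COMMENT mode (now at pos=20)
pos=21: emit ID 'a' (now at pos=22)
DONE. 7 tokens: [STR, NUM, NUM, PLUS, ID, MINUS, ID]

Answer: 7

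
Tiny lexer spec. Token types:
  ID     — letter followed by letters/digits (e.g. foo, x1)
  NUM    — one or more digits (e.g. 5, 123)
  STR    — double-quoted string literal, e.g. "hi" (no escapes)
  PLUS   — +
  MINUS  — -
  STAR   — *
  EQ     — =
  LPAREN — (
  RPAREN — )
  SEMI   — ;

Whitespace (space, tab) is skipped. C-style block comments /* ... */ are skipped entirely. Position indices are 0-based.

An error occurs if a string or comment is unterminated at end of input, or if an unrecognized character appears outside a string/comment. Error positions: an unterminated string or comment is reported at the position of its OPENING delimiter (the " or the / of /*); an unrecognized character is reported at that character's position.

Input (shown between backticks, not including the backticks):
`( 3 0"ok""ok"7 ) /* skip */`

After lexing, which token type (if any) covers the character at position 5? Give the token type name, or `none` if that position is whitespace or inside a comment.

pos=0: emit LPAREN '('
pos=2: emit NUM '3' (now at pos=3)
pos=4: emit NUM '0' (now at pos=5)
pos=5: enter STRING mode
pos=5: emit STR "ok" (now at pos=9)
pos=9: enter STRING mode
pos=9: emit STR "ok" (now at pos=13)
pos=13: emit NUM '7' (now at pos=14)
pos=15: emit RPAREN ')'
pos=17: enter COMMENT mode (saw '/*')
exit COMMENT mode (now at pos=27)
DONE. 7 tokens: [LPAREN, NUM, NUM, STR, STR, NUM, RPAREN]
Position 5: char is '"' -> STR

Answer: STR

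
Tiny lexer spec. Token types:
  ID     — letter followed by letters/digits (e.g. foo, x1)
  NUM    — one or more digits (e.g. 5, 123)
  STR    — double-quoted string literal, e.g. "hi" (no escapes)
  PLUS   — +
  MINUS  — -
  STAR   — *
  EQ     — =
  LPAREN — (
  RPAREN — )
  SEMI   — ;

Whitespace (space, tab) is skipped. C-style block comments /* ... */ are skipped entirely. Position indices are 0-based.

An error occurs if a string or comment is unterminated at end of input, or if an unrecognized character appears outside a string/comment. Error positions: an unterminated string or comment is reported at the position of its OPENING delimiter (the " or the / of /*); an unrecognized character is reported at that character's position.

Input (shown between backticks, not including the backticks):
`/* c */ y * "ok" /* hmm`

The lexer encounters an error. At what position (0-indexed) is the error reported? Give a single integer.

Answer: 17

Derivation:
pos=0: enter COMMENT mode (saw '/*')
exit COMMENT mode (now at pos=7)
pos=8: emit ID 'y' (now at pos=9)
pos=10: emit STAR '*'
pos=12: enter STRING mode
pos=12: emit STR "ok" (now at pos=16)
pos=17: enter COMMENT mode (saw '/*')
pos=17: ERROR — unterminated comment (reached EOF)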